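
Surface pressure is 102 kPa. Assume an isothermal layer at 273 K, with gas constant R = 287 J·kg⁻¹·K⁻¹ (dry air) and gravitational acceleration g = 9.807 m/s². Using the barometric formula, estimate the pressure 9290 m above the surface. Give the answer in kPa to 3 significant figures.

Scale height: H = RT/g = 287 × 273 / 9.807 = 7989.3 m.
Barometric formula: P = P₀ exp(−z/H).
z/H = 9290.0/7989.3 = 1.1628; exp(−1.1628) = 0.31261.
P = 102 × 0.31261 = 31.886 kPa.

P ≈ 31.9 kPa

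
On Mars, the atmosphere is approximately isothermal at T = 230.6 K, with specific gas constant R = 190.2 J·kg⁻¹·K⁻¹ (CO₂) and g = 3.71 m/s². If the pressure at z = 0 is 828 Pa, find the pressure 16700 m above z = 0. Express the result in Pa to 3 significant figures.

Scale height: H = RT/g = 190.2 × 230.6 / 3.71 = 11822 m.
Barometric formula: P = P₀ exp(−z/H).
z/H = 16700/11822 = 1.4126; exp(−1.4126) = 0.24351.
P = 828 × 0.24351 = 201.63 Pa.

P ≈ 202 Pa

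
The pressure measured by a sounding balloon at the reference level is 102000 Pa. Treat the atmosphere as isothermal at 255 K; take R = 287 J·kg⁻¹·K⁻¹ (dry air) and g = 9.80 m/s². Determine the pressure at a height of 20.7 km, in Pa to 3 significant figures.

Scale height: H = RT/g = 287 × 255 / 9.80 = 7467.9 m.
Barometric formula: P = P₀ exp(−z/H).
z/H = 20700/7467.9 = 2.7719; exp(−2.7719) = 0.062543.
P = 102000 × 0.062543 = 6379.4 Pa.

P ≈ 6380 Pa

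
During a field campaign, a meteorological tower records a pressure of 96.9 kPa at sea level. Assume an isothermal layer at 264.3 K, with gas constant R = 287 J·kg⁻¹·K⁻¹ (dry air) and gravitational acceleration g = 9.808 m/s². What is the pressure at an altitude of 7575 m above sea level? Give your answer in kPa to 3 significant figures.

P ≈ 36.4 kPa

Scale height: H = RT/g = 287 × 264.3 / 9.808 = 7733.9 m.
Barometric formula: P = P₀ exp(−z/H).
z/H = 7575.0/7733.9 = 0.97945; exp(−0.97945) = 0.37552.
P = 96.9 × 0.37552 = 36.388 kPa.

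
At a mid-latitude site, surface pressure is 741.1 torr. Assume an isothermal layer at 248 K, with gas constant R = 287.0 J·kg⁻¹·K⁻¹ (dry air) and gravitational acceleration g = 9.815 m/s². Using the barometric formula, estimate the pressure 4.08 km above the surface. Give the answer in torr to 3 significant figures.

P ≈ 422 torr

Scale height: H = RT/g = 287.0 × 248 / 9.815 = 7251.8 m.
Barometric formula: P = P₀ exp(−z/H).
z/H = 4080.0/7251.8 = 0.56262; exp(−0.56262) = 0.56971.
P = 741.1 × 0.56971 = 422.21 torr.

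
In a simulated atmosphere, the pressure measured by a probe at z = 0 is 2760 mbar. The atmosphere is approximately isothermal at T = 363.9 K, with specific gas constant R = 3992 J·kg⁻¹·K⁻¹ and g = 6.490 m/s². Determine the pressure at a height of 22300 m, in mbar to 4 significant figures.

Scale height: H = RT/g = 3992 × 363.9 / 6.490 = 223830 m.
Barometric formula: P = P₀ exp(−z/H).
z/H = 22300/223830 = 0.099629; exp(−0.099629) = 0.90517.
P = 2760 × 0.90517 = 2498.3 mbar.

P ≈ 2498 mbar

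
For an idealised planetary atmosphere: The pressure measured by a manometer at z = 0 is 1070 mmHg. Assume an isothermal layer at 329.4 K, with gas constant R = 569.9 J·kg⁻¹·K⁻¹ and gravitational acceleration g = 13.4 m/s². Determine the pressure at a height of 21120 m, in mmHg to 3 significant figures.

Scale height: H = RT/g = 569.9 × 329.4 / 13.4 = 14009 m.
Barometric formula: P = P₀ exp(−z/H).
z/H = 21120/14009 = 1.5076; exp(−1.5076) = 0.22144.
P = 1070 × 0.22144 = 236.94 mmHg.

P ≈ 237 mmHg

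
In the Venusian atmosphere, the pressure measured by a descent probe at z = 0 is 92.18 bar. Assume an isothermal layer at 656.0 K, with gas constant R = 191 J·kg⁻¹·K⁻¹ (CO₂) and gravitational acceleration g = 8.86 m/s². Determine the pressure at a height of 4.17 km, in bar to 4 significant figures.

P ≈ 68.64 bar

Scale height: H = RT/g = 191 × 656.0 / 8.86 = 14142 m.
Barometric formula: P = P₀ exp(−z/H).
z/H = 4170.0/14142 = 0.29487; exp(−0.29487) = 0.74463.
P = 92.18 × 0.74463 = 68.640 bar.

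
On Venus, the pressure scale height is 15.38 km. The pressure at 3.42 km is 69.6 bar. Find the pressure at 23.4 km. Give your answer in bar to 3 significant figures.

Between two levels, P₂ = P₁ exp(−Δz/H) with Δz = z₂ − z₁.
Δz = 23400 − 3420.0 = 19980 m; Δz/H = 19980/15380 = 1.2991.
P₂ = 69.6 × exp(−1.2991) = 69.6 × 0.27278 = 18.985 bar.

P ≈ 19.0 bar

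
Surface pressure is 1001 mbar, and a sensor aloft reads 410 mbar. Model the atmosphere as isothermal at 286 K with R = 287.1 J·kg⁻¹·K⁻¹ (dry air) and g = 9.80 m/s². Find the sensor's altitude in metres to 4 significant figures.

z ≈ 7479 m

Scale height: H = RT/g = 287.1 × 286 / 9.80 = 8378.6 m.
Invert the barometric formula: z = H ln(P₀/P).
P₀/P = 1001/410 = 2.4415; ln(2.4415) = 0.89261.
z = 8378.6 × 0.89261 = 7478.8 m.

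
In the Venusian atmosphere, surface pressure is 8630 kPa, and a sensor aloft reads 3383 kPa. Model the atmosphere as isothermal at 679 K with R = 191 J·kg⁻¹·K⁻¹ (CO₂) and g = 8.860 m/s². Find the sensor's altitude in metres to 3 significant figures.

Scale height: H = RT/g = 191 × 679 / 8.860 = 14638 m.
Invert the barometric formula: z = H ln(P₀/P).
P₀/P = 8630/3383 = 2.5510; ln(2.5510) = 0.93649.
z = 14638 × 0.93649 = 13708 m.

z ≈ 13700 m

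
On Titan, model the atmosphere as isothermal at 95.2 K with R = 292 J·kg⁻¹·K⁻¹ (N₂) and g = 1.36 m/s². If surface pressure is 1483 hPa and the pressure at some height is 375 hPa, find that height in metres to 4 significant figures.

Scale height: H = RT/g = 292 × 95.2 / 1.36 = 20440 m.
Invert the barometric formula: z = H ln(P₀/P).
P₀/P = 1483/375 = 3.9547; ln(3.9547) = 1.3749.
z = 20440 × 1.3749 = 28103 m.

z ≈ 28100 m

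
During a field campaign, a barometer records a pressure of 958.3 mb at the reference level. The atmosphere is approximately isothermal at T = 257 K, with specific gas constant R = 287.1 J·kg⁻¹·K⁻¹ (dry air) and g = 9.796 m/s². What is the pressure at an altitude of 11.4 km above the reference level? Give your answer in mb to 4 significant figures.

P ≈ 211.0 mb

Scale height: H = RT/g = 287.1 × 257 / 9.796 = 7532.1 m.
Barometric formula: P = P₀ exp(−z/H).
z/H = 11400/7532.1 = 1.5135; exp(−1.5135) = 0.22014.
P = 958.3 × 0.22014 = 210.96 mb.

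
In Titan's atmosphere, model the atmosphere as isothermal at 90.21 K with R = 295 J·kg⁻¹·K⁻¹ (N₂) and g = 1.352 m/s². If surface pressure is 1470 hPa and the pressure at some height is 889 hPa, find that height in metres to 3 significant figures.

Scale height: H = RT/g = 295 × 90.21 / 1.352 = 19683 m.
Invert the barometric formula: z = H ln(P₀/P).
P₀/P = 1470/889 = 1.6535; ln(1.6535) = 0.50289.
z = 19683 × 0.50289 = 9898.4 m.

z ≈ 9900 m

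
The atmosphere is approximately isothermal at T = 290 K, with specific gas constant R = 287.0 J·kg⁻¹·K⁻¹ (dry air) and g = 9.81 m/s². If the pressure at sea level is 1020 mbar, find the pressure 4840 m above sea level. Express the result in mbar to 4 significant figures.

Scale height: H = RT/g = 287.0 × 290 / 9.81 = 8484.2 m.
Barometric formula: P = P₀ exp(−z/H).
z/H = 4840.0/8484.2 = 0.57047; exp(−0.57047) = 0.56526.
P = 1020 × 0.56526 = 576.57 mbar.

P ≈ 576.6 mbar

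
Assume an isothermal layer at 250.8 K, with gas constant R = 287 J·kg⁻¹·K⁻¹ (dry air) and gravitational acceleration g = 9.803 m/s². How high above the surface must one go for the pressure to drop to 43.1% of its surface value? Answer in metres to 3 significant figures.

z ≈ 6180 m

Scale height: H = RT/g = 287 × 250.8 / 9.803 = 7342.6 m.
Set P/P₀ = exp(−z/H) = 0.431, so z = −H ln(0.431).
−ln(0.431) = 0.84165; z = 7342.6 × 0.84165 = 6179.9 m.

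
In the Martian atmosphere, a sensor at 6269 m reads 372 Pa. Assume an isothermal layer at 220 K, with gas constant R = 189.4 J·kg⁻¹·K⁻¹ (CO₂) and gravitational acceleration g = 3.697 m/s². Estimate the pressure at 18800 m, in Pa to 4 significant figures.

P ≈ 122.4 Pa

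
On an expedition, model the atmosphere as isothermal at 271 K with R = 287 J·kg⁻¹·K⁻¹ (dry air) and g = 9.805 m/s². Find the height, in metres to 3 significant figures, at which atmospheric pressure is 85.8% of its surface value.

z ≈ 1210 m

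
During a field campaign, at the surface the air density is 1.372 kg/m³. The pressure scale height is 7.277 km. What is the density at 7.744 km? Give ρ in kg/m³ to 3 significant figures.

ρ ≈ 0.473 kg/m³

In an isothermal atmosphere, density decays like pressure: ρ = ρ₀ exp(−z/H).
z/H = 7744.0/7277.0 = 1.0642; exp(−1.0642) = 0.34500.
ρ = 1.372 × 0.34500 = 0.47334 kg/m³.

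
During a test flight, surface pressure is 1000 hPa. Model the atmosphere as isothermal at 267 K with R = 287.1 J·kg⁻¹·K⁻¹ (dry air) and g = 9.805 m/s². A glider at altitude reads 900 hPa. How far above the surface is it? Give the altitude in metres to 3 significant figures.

z ≈ 824 m

Scale height: H = RT/g = 287.1 × 267 / 9.805 = 7818.0 m.
Invert the barometric formula: z = H ln(P₀/P).
P₀/P = 1000/900 = 1.1111; ln(1.1111) = 0.10535.
z = 7818.0 × 0.10535 = 823.63 m.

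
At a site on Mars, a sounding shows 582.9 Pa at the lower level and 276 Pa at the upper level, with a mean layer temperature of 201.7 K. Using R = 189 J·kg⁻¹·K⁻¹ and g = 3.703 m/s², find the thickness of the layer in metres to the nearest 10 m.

Hypsometric equation: Δz = (R T̄/g) ln(P₁/P₂).
R T̄/g = 189 × 201.7 / 3.703 = 10295 m.
ln(582.9/276) = ln(2.1120) = 0.74764.
Δz = 10295 × 0.74764 = 7697.0 m.

Δz ≈ 7700 m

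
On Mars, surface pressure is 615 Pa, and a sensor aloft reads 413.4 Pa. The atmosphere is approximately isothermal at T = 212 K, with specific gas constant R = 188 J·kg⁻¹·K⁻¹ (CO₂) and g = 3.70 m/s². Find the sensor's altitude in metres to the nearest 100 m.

z ≈ 4300 m

Scale height: H = RT/g = 188 × 212 / 3.70 = 10772 m.
Invert the barometric formula: z = H ln(P₀/P).
P₀/P = 615/413.4 = 1.4877; ln(1.4877) = 0.39723.
z = 10772 × 0.39723 = 4279.0 m.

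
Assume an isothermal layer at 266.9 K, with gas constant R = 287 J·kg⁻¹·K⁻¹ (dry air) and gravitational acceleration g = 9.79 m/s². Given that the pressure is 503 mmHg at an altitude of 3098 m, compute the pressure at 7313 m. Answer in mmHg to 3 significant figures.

P ≈ 294 mmHg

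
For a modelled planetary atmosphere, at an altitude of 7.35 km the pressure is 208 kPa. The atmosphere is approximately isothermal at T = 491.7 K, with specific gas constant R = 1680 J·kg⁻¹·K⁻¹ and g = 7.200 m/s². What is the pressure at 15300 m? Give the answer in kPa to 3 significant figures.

Scale height: H = RT/g = 1680 × 491.7 / 7.200 = 114730 m.
Between two levels, P₂ = P₁ exp(−Δz/H) with Δz = z₂ − z₁.
Δz = 15300 − 7350.0 = 7950.0 m; Δz/H = 7950.0/114730 = 0.069293.
P₂ = 208 × exp(−0.069293) = 208 × 0.93305 = 194.07 kPa.

P ≈ 194 kPa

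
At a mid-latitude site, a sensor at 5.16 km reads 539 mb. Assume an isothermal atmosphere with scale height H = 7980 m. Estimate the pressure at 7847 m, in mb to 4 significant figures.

Between two levels, P₂ = P₁ exp(−Δz/H) with Δz = z₂ − z₁.
Δz = 7847.0 − 5160.0 = 2687.0 m; Δz/H = 2687.0/7980.0 = 0.33672.
P₂ = 539 × exp(−0.33672) = 539 × 0.71411 = 384.91 mb.

P ≈ 384.9 mb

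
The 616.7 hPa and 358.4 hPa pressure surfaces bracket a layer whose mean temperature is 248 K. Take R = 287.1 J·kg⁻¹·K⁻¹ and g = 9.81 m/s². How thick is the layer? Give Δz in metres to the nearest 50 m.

Hypsometric equation: Δz = (R T̄/g) ln(P₁/P₂).
R T̄/g = 287.1 × 248 / 9.81 = 7258.0 m.
ln(616.7/358.4) = ln(1.7207) = 0.54273.
Δz = 7258.0 × 0.54273 = 3939.1 m.

Δz ≈ 3950 m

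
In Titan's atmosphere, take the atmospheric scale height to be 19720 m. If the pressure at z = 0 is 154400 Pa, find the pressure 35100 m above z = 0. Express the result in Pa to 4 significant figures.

P ≈ 26040 Pa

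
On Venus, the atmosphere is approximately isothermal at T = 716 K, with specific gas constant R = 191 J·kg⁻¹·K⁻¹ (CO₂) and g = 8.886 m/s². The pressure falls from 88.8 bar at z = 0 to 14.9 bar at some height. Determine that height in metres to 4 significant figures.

z ≈ 27470 m

Scale height: H = RT/g = 191 × 716 / 8.886 = 15390 m.
Invert the barometric formula: z = H ln(P₀/P).
P₀/P = 88.8/14.9 = 5.9597; ln(5.9597) = 1.7850.
z = 15390 × 1.7850 = 27471 m.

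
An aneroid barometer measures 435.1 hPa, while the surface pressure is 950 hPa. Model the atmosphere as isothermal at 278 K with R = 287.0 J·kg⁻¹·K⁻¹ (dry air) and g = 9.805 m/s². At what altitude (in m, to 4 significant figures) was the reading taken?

z ≈ 6354 m

Scale height: H = RT/g = 287.0 × 278 / 9.805 = 8137.3 m.
Invert the barometric formula: z = H ln(P₀/P).
P₀/P = 950/435.1 = 2.1834; ln(2.1834) = 0.78088.
z = 8137.3 × 0.78088 = 6354.3 m.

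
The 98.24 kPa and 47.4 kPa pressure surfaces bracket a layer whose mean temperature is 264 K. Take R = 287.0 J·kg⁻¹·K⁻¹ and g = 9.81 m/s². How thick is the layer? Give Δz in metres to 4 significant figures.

Δz ≈ 5629 m

Hypsometric equation: Δz = (R T̄/g) ln(P₁/P₂).
R T̄/g = 287.0 × 264 / 9.81 = 7723.5 m.
ln(98.24/47.4) = ln(2.0726) = 0.72880.
Δz = 7723.5 × 0.72880 = 5628.9 m.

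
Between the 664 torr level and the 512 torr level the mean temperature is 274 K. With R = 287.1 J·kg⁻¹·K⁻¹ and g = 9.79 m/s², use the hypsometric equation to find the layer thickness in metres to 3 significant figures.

Hypsometric equation: Δz = (R T̄/g) ln(P₁/P₂).
R T̄/g = 287.1 × 274 / 9.79 = 8035.3 m.
ln(664/512) = ln(1.2969) = 0.25998.
Δz = 8035.3 × 0.25998 = 2089.0 m.

Δz ≈ 2090 m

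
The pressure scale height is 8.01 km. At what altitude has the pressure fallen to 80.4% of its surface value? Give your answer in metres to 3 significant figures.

z ≈ 1750 m

Set P/P₀ = exp(−z/H) = 0.804, so z = −H ln(0.804).
−ln(0.804) = 0.21816; z = 8010.0 × 0.21816 = 1747.5 m.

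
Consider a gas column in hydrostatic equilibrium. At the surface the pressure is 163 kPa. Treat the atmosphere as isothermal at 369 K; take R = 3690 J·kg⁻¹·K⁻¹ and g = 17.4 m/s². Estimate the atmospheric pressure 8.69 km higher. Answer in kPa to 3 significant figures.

P ≈ 146 kPa

Scale height: H = RT/g = 3690 × 369 / 17.4 = 78253 m.
Barometric formula: P = P₀ exp(−z/H).
z/H = 8690.0/78253 = 0.11105; exp(−0.11105) = 0.89489.
P = 163 × 0.89489 = 145.87 kPa.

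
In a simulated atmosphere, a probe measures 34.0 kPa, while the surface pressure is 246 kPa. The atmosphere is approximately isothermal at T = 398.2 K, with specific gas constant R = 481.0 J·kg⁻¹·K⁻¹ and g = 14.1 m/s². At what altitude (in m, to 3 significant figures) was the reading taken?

z ≈ 26900 m

Scale height: H = RT/g = 481.0 × 398.2 / 14.1 = 13584 m.
Invert the barometric formula: z = H ln(P₀/P).
P₀/P = 246/34.0 = 7.2353; ln(7.2353) = 1.9790.
z = 13584 × 1.9790 = 26883 m.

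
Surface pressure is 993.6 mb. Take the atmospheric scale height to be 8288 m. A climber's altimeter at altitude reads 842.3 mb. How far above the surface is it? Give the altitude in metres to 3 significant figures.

Invert the barometric formula: z = H ln(P₀/P).
P₀/P = 993.6/842.3 = 1.1796; ln(1.1796) = 0.16518.
z = 8288.0 × 0.16518 = 1369.0 m.

z ≈ 1370 m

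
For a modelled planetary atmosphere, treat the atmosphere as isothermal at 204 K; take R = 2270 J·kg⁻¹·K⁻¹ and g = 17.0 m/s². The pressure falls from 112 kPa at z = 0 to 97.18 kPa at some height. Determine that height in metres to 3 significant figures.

z ≈ 3870 m

Scale height: H = RT/g = 2270 × 204 / 17.0 = 27240 m.
Invert the barometric formula: z = H ln(P₀/P).
P₀/P = 112/97.18 = 1.1525; ln(1.1525) = 0.14193.
z = 27240 × 0.14193 = 3866.2 m.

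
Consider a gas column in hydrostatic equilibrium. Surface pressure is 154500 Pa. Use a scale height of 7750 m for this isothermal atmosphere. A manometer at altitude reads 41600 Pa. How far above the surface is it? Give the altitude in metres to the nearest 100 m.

Invert the barometric formula: z = H ln(P₀/P).
P₀/P = 154500/41600 = 3.7139; ln(3.7139) = 1.3121.
z = 7750.0 × 1.3121 = 10169 m.

z ≈ 10200 m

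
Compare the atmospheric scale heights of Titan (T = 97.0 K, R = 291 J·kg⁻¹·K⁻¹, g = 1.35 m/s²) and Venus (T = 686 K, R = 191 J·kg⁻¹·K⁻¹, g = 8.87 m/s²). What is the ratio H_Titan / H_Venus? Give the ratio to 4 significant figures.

H_Titan/H_Venus ≈ 1.415

H = RT/g for each body.
H_Titan = 291 × 97.0 / 1.35 = 20909 m.
H_Venus = 191 × 686 / 8.87 = 14772 m.
H_Titan/H_Venus = 20909/14772 = 1.4154.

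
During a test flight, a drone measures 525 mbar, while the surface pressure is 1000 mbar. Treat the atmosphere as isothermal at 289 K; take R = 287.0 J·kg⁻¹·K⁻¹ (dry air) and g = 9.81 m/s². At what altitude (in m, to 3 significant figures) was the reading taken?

z ≈ 5450 m

Scale height: H = RT/g = 287.0 × 289 / 9.81 = 8454.9 m.
Invert the barometric formula: z = H ln(P₀/P).
P₀/P = 1000/525 = 1.9048; ln(1.9048) = 0.64438.
z = 8454.9 × 0.64438 = 5448.2 m.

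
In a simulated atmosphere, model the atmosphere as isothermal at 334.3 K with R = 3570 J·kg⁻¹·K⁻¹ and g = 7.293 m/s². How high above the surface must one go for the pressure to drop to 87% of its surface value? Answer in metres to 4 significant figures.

Scale height: H = RT/g = 3570 × 334.3 / 7.293 = 163640 m.
Set P/P₀ = exp(−z/H) = 0.87, so z = −H ln(0.87).
−ln(0.87) = 0.13926; z = 163640 × 0.13926 = 22789 m.

z ≈ 22790 m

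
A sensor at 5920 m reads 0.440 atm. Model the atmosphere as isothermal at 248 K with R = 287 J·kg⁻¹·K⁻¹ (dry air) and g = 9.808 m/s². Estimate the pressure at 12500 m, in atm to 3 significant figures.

P ≈ 0.178 atm

Scale height: H = RT/g = 287 × 248 / 9.808 = 7256.9 m.
Between two levels, P₂ = P₁ exp(−Δz/H) with Δz = z₂ − z₁.
Δz = 12500 − 5920.0 = 6580.0 m; Δz/H = 6580.0/7256.9 = 0.90672.
P₂ = 0.440 × exp(−0.90672) = 0.440 × 0.40385 = 0.17769 atm.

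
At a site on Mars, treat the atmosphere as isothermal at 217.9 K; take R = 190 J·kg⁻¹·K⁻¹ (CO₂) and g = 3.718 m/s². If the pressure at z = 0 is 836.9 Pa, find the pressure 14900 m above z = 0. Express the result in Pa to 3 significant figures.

Scale height: H = RT/g = 190 × 217.9 / 3.718 = 11135 m.
Barometric formula: P = P₀ exp(−z/H).
z/H = 14900/11135 = 1.3381; exp(−1.3381) = 0.26234.
P = 836.9 × 0.26234 = 219.55 Pa.

P ≈ 220 Pa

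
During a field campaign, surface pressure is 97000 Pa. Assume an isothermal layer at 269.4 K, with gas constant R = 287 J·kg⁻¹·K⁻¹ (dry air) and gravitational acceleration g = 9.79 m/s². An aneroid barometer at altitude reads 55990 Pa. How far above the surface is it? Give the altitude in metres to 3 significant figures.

Scale height: H = RT/g = 287 × 269.4 / 9.79 = 7897.6 m.
Invert the barometric formula: z = H ln(P₀/P).
P₀/P = 97000/55990 = 1.7325; ln(1.7325) = 0.54957.
z = 7897.6 × 0.54957 = 4340.3 m.

z ≈ 4340 m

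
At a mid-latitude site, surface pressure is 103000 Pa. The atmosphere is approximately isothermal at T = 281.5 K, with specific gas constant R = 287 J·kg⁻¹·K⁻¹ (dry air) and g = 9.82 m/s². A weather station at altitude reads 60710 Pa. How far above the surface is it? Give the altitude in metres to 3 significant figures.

z ≈ 4350 m

Scale height: H = RT/g = 287 × 281.5 / 9.82 = 8227.1 m.
Invert the barometric formula: z = H ln(P₀/P).
P₀/P = 103000/60710 = 1.6966; ln(1.6966) = 0.52863.
z = 8227.1 × 0.52863 = 4349.1 m.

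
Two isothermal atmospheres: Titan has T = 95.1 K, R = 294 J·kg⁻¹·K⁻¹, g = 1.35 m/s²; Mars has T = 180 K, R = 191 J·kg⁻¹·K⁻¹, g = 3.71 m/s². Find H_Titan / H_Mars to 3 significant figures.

H = RT/g for each body.
H_Titan = 294 × 95.1 / 1.35 = 20711 m.
H_Mars = 191 × 180 / 3.71 = 9266.8 m.
H_Titan/H_Mars = 20711/9266.8 = 2.2350.

H_Titan/H_Mars ≈ 2.23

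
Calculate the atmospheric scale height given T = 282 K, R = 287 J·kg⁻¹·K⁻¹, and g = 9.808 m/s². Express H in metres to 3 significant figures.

H ≈ 8250 m

The scale height of an isothermal atmosphere is H = RT/g.
H = 287 × 282 / 9.808 = 80934/9.808 = 8251.8 m.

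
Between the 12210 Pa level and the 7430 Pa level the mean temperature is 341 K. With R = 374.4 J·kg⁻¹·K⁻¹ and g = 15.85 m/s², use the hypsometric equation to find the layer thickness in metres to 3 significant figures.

Hypsometric equation: Δz = (R T̄/g) ln(P₁/P₂).
R T̄/g = 374.4 × 341 / 15.85 = 8054.9 m.
ln(12210/7430) = ln(1.6433) = 0.49671.
Δz = 8054.9 × 0.49671 = 4000.9 m.

Δz ≈ 4000 m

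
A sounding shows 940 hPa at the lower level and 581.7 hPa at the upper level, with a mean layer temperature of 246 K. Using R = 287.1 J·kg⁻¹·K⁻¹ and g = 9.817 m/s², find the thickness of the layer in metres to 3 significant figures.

Hypsometric equation: Δz = (R T̄/g) ln(P₁/P₂).
R T̄/g = 287.1 × 246 / 9.817 = 7194.3 m.
ln(940/581.7) = ln(1.6160) = 0.47995.
Δz = 7194.3 × 0.47995 = 3452.9 m.

Δz ≈ 3450 m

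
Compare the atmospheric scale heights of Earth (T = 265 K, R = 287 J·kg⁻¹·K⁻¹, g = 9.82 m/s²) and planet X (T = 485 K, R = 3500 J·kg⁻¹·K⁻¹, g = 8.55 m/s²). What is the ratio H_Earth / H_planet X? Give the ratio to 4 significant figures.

H_Earth/H_planet X ≈ 0.03901

H = RT/g for each body.
H_Earth = 287 × 265 / 9.82 = 7744.9 m.
H_planet X = 3500 × 485 / 8.55 = 198540 m.
H_Earth/H_planet X = 7744.9/198540 = 0.039009.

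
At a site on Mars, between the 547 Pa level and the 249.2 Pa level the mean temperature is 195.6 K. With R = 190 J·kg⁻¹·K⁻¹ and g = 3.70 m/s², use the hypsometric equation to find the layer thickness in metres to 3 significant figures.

Δz ≈ 7900 m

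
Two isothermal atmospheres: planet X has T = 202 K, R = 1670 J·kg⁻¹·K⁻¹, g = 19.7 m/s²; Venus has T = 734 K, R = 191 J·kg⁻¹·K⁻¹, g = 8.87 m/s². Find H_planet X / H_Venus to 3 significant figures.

H_planet X/H_Venus ≈ 1.08

H = RT/g for each body.
H_planet X = 1670 × 202 / 19.7 = 17124 m.
H_Venus = 191 × 734 / 8.87 = 15805 m.
H_planet X/H_Venus = 17124/15805 = 1.0835.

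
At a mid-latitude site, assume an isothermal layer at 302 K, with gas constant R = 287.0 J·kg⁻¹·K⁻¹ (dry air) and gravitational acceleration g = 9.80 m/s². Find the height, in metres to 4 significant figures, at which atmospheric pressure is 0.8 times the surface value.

Scale height: H = RT/g = 287.0 × 302 / 9.80 = 8844.3 m.
Set P/P₀ = exp(−z/H) = 0.8, so z = −H ln(0.8).
−ln(0.8) = 0.22314; z = 8844.3 × 0.22314 = 1973.5 m.

z ≈ 1974 m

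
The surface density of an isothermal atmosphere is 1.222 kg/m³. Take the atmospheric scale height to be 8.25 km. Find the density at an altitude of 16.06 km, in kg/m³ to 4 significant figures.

ρ ≈ 0.1744 kg/m³

In an isothermal atmosphere, density decays like pressure: ρ = ρ₀ exp(−z/H).
z/H = 16060/8250.0 = 1.9467; exp(−1.9467) = 0.14274.
ρ = 1.222 × 0.14274 = 0.17443 kg/m³.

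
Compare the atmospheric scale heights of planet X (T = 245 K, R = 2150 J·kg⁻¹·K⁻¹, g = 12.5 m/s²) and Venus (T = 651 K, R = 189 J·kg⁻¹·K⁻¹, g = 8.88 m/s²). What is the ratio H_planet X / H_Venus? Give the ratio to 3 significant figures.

H = RT/g for each body.
H_planet X = 2150 × 245 / 12.5 = 42140 m.
H_Venus = 189 × 651 / 8.88 = 13856 m.
H_planet X/H_Venus = 42140/13856 = 3.0413.

H_planet X/H_Venus ≈ 3.04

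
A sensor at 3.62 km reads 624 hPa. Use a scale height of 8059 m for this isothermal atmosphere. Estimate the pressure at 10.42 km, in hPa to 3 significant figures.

P ≈ 268 hPa

Between two levels, P₂ = P₁ exp(−Δz/H) with Δz = z₂ − z₁.
Δz = 10420 − 3620.0 = 6800.0 m; Δz/H = 6800.0/8059.0 = 0.84378.
P₂ = 624 × exp(−0.84378) = 624 × 0.43008 = 268.37 hPa.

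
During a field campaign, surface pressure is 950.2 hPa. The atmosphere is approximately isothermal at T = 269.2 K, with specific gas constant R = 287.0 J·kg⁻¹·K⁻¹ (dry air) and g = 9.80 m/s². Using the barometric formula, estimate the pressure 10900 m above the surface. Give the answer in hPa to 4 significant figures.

Scale height: H = RT/g = 287.0 × 269.2 / 9.80 = 7883.7 m.
Barometric formula: P = P₀ exp(−z/H).
z/H = 10900/7883.7 = 1.3826; exp(−1.3826) = 0.25093.
P = 950.2 × 0.25093 = 238.43 hPa.

P ≈ 238.4 hPa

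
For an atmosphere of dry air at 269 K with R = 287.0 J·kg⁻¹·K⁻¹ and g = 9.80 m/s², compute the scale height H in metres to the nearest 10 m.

H ≈ 7880 m

The scale height of an isothermal atmosphere is H = RT/g.
H = 287.0 × 269 / 9.80 = 77203/9.80 = 7877.9 m.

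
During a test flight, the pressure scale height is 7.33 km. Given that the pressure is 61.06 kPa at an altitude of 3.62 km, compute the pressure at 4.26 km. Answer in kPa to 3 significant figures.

P ≈ 56.0 kPa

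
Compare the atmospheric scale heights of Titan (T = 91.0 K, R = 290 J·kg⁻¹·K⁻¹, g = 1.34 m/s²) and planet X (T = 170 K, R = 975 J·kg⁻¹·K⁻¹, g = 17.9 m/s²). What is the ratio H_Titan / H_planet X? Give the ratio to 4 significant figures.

H_Titan/H_planet X ≈ 2.127

H = RT/g for each body.
H_Titan = 290 × 91.0 / 1.34 = 19694 m.
H_planet X = 975 × 170 / 17.9 = 9259.8 m.
H_Titan/H_planet X = 19694/9259.8 = 2.1268.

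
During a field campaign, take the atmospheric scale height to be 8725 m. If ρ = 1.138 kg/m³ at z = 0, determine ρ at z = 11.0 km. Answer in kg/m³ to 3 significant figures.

In an isothermal atmosphere, density decays like pressure: ρ = ρ₀ exp(−z/H).
z/H = 11000/8725.0 = 1.2607; exp(−1.2607) = 0.28346.
ρ = 1.138 × 0.28346 = 0.32258 kg/m³.

ρ ≈ 0.323 kg/m³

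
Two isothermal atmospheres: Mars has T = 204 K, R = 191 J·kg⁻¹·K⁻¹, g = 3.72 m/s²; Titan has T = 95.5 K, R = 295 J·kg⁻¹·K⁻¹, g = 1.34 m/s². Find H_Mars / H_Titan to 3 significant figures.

H = RT/g for each body.
H_Mars = 191 × 204 / 3.72 = 10474 m.
H_Titan = 295 × 95.5 / 1.34 = 21024 m.
H_Mars/H_Titan = 10474/21024 = 0.49819.

H_Mars/H_Titan ≈ 0.498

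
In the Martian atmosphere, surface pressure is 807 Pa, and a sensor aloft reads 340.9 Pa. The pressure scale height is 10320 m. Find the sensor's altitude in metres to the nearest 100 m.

z ≈ 8900 m

Invert the barometric formula: z = H ln(P₀/P).
P₀/P = 807/340.9 = 2.3673; ln(2.3673) = 0.86175.
z = 10320 × 0.86175 = 8893.3 m.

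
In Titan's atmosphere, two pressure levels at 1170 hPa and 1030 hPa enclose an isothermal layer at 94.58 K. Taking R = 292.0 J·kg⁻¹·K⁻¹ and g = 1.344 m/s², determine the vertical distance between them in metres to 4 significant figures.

Δz ≈ 2619 m

Hypsometric equation: Δz = (R T̄/g) ln(P₁/P₂).
R T̄/g = 292.0 × 94.58 / 1.344 = 20549 m.
ln(1170/1030) = ln(1.1359) = 0.12743.
Δz = 20549 × 0.12743 = 2618.6 m.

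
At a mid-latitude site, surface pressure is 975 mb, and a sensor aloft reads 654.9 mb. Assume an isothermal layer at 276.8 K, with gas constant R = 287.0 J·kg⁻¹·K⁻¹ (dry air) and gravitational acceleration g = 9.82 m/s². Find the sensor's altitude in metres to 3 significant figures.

z ≈ 3220 m

Scale height: H = RT/g = 287.0 × 276.8 / 9.82 = 8089.8 m.
Invert the barometric formula: z = H ln(P₀/P).
P₀/P = 975/654.9 = 1.4888; ln(1.4888) = 0.39797.
z = 8089.8 × 0.39797 = 3219.5 m.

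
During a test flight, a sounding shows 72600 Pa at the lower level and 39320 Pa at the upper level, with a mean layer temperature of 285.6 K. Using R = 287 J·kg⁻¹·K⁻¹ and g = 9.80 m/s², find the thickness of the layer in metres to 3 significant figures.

Δz ≈ 5130 m

Hypsometric equation: Δz = (R T̄/g) ln(P₁/P₂).
R T̄/g = 287 × 285.6 / 9.80 = 8364.0 m.
ln(72600/39320) = ln(1.8464) = 0.61324.
Δz = 8364.0 × 0.61324 = 5129.1 m.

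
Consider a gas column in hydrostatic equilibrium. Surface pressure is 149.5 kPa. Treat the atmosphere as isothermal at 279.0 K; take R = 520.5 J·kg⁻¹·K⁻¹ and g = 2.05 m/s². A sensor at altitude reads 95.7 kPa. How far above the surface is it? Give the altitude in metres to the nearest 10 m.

Scale height: H = RT/g = 520.5 × 279.0 / 2.05 = 70839 m.
Invert the barometric formula: z = H ln(P₀/P).
P₀/P = 149.5/95.7 = 1.5622; ln(1.5622) = 0.44610.
z = 70839 × 0.44610 = 31601 m.

z ≈ 31600 m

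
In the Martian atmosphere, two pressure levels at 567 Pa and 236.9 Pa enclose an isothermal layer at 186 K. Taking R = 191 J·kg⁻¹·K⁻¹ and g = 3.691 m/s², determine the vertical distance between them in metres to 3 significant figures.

Δz ≈ 8400 m

Hypsometric equation: Δz = (R T̄/g) ln(P₁/P₂).
R T̄/g = 191 × 186 / 3.691 = 9625.0 m.
ln(567/236.9) = ln(2.3934) = 0.87271.
Δz = 9625.0 × 0.87271 = 8399.8 m.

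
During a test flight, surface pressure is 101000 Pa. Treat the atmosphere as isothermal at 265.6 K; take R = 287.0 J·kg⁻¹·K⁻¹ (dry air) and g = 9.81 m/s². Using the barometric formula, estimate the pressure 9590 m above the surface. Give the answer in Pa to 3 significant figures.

Scale height: H = RT/g = 287.0 × 265.6 / 9.81 = 7770.4 m.
Barometric formula: P = P₀ exp(−z/H).
z/H = 9590.0/7770.4 = 1.2342; exp(−1.2342) = 0.29107.
P = 101000 × 0.29107 = 29398 Pa.

P ≈ 29400 Pa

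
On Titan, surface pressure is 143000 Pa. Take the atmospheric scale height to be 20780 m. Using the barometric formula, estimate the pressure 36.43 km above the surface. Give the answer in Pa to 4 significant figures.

P ≈ 24770 Pa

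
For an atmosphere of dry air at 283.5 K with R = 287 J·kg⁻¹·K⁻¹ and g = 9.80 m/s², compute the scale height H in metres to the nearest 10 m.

H ≈ 8300 m

The scale height of an isothermal atmosphere is H = RT/g.
H = 287 × 283.5 / 9.80 = 81364/9.80 = 8302.4 m.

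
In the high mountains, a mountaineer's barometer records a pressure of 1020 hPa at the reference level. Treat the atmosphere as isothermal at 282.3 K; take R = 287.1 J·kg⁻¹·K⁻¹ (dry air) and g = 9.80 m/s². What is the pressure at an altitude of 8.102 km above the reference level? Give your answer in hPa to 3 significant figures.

P ≈ 383 hPa

Scale height: H = RT/g = 287.1 × 282.3 / 9.80 = 8270.2 m.
Barometric formula: P = P₀ exp(−z/H).
z/H = 8102.0/8270.2 = 0.97966; exp(−0.97966) = 0.37544.
P = 1020 × 0.37544 = 382.95 hPa.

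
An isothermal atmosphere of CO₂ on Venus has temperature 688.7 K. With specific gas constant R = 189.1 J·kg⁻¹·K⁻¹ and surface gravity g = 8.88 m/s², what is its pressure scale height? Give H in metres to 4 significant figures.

The scale height of an isothermal atmosphere is H = RT/g.
H = 189.1 × 688.7 / 8.88 = 130230/8.88 = 14666 m.

H ≈ 14670 m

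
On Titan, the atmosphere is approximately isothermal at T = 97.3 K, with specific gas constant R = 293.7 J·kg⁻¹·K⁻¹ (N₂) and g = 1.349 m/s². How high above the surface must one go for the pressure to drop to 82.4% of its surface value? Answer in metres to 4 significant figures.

z ≈ 4101 m

Scale height: H = RT/g = 293.7 × 97.3 / 1.349 = 21184 m.
Set P/P₀ = exp(−z/H) = 0.824, so z = −H ln(0.824).
−ln(0.824) = 0.19358; z = 21184 × 0.19358 = 4100.8 m.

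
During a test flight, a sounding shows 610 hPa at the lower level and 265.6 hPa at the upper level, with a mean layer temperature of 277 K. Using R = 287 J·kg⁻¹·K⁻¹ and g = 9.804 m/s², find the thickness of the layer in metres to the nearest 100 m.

Δz ≈ 6700 m

Hypsometric equation: Δz = (R T̄/g) ln(P₁/P₂).
R T̄/g = 287 × 277 / 9.804 = 8108.8 m.
ln(610/265.6) = ln(2.2967) = 0.83147.
Δz = 8108.8 × 0.83147 = 6742.2 m.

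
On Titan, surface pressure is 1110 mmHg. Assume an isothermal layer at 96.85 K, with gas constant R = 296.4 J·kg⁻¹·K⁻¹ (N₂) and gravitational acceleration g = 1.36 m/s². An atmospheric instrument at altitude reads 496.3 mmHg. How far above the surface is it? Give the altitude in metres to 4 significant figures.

Scale height: H = RT/g = 296.4 × 96.85 / 1.36 = 21108 m.
Invert the barometric formula: z = H ln(P₀/P).
P₀/P = 1110/496.3 = 2.2366; ln(2.2366) = 0.80496.
z = 21108 × 0.80496 = 16991 m.

z ≈ 16990 m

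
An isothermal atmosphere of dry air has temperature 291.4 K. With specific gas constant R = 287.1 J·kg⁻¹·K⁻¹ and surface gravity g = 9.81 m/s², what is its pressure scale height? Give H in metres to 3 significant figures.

The scale height of an isothermal atmosphere is H = RT/g.
H = 287.1 × 291.4 / 9.81 = 83661/9.81 = 8528.1 m.

H ≈ 8530 m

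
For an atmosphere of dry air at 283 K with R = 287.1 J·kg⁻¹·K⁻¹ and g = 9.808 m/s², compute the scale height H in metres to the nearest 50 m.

H ≈ 8300 m

The scale height of an isothermal atmosphere is H = RT/g.
H = 287.1 × 283 / 9.808 = 81249/9.808 = 8284.0 m.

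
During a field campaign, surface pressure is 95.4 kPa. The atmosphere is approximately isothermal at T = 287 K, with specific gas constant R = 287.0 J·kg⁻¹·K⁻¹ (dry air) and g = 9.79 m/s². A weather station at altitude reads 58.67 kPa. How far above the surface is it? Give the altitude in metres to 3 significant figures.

z ≈ 4090 m

Scale height: H = RT/g = 287.0 × 287 / 9.79 = 8413.6 m.
Invert the barometric formula: z = H ln(P₀/P).
P₀/P = 95.4/58.67 = 1.6260; ln(1.6260) = 0.48612.
z = 8413.6 × 0.48612 = 4090.0 m.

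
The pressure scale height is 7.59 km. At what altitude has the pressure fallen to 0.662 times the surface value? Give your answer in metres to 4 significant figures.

z ≈ 3131 m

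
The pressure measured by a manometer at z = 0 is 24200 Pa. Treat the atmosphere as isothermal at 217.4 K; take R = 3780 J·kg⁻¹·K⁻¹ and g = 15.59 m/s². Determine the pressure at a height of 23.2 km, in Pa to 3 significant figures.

P ≈ 15600 Pa

Scale height: H = RT/g = 3780 × 217.4 / 15.59 = 52711 m.
Barometric formula: P = P₀ exp(−z/H).
z/H = 23200/52711 = 0.44014; exp(−0.44014) = 0.64395.
P = 24200 × 0.64395 = 15584 Pa.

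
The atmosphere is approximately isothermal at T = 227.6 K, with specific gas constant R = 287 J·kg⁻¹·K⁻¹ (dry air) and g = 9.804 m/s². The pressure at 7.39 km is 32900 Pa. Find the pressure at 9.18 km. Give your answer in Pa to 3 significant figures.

P ≈ 25100 Pa

Scale height: H = RT/g = 287 × 227.6 / 9.804 = 6662.7 m.
Between two levels, P₂ = P₁ exp(−Δz/H) with Δz = z₂ − z₁.
Δz = 9180.0 − 7390.0 = 1790.0 m; Δz/H = 1790.0/6662.7 = 0.26866.
P₂ = 32900 × exp(−0.26866) = 32900 × 0.76440 = 25149 Pa.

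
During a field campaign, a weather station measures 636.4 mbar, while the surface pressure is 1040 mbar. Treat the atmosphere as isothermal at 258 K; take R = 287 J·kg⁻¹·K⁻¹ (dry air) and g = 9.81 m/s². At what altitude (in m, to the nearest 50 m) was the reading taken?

Scale height: H = RT/g = 287 × 258 / 9.81 = 7548.0 m.
Invert the barometric formula: z = H ln(P₀/P).
P₀/P = 1040/636.4 = 1.6342; ln(1.6342) = 0.49115.
z = 7548.0 × 0.49115 = 3707.2 m.

z ≈ 3700 m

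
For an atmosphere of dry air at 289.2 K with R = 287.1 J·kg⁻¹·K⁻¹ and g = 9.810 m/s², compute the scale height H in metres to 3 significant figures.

H ≈ 8460 m

The scale height of an isothermal atmosphere is H = RT/g.
H = 287.1 × 289.2 / 9.810 = 83029/9.810 = 8463.7 m.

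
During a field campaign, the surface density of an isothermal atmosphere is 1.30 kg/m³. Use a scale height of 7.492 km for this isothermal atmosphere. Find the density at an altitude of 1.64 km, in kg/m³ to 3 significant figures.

In an isothermal atmosphere, density decays like pressure: ρ = ρ₀ exp(−z/H).
z/H = 1640.0/7492.0 = 0.21890; exp(−0.21890) = 0.80340.
ρ = 1.30 × 0.80340 = 1.0444 kg/m³.

ρ ≈ 1.04 kg/m³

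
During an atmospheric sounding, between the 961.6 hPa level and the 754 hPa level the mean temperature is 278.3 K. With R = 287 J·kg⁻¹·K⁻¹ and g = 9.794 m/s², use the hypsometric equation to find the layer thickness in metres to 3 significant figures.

Δz ≈ 1980 m

Hypsometric equation: Δz = (R T̄/g) ln(P₁/P₂).
R T̄/g = 287 × 278.3 / 9.794 = 8155.2 m.
ln(961.6/754) = ln(1.2753) = 0.24318.
Δz = 8155.2 × 0.24318 = 1983.2 m.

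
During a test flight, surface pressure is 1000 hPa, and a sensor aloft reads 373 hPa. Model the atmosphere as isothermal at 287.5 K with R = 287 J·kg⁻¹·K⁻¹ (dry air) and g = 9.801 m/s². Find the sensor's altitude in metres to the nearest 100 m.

z ≈ 8300 m

Scale height: H = RT/g = 287 × 287.5 / 9.801 = 8418.8 m.
Invert the barometric formula: z = H ln(P₀/P).
P₀/P = 1000/373 = 2.6810; ln(2.6810) = 0.98619.
z = 8418.8 × 0.98619 = 8302.5 m.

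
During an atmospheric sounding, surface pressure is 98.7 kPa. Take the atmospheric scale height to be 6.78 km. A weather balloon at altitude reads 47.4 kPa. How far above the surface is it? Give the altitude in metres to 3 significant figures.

Invert the barometric formula: z = H ln(P₀/P).
P₀/P = 98.7/47.4 = 2.0823; ln(2.0823) = 0.73347.
z = 6780.0 × 0.73347 = 4972.9 m.

z ≈ 4970 m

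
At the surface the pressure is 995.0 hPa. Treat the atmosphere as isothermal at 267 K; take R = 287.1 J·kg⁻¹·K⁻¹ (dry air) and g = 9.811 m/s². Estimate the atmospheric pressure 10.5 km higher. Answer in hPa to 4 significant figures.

P ≈ 259.5 hPa

Scale height: H = RT/g = 287.1 × 267 / 9.811 = 7813.2 m.
Barometric formula: P = P₀ exp(−z/H).
z/H = 10500/7813.2 = 1.3439; exp(−1.3439) = 0.26083.
P = 995.0 × 0.26083 = 259.53 hPa.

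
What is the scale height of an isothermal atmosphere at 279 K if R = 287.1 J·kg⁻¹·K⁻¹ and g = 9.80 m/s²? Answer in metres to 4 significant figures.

H ≈ 8174 m

The scale height of an isothermal atmosphere is H = RT/g.
H = 287.1 × 279 / 9.80 = 80101/9.80 = 8173.6 m.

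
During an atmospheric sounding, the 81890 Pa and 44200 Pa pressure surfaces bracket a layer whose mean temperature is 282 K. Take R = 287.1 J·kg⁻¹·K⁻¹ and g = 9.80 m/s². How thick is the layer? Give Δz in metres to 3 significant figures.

Δz ≈ 5090 m

Hypsometric equation: Δz = (R T̄/g) ln(P₁/P₂).
R T̄/g = 287.1 × 282 / 9.80 = 8261.4 m.
ln(81890/44200) = ln(1.8527) = 0.61664.
Δz = 8261.4 × 0.61664 = 5094.3 m.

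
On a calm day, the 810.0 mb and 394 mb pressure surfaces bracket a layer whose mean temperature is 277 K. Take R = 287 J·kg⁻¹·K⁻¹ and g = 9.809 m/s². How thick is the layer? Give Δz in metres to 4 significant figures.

Hypsometric equation: Δz = (R T̄/g) ln(P₁/P₂).
R T̄/g = 287 × 277 / 9.809 = 8104.7 m.
ln(810.0/394) = ln(2.0558) = 0.72067.
Δz = 8104.7 × 0.72067 = 5840.8 m.

Δz ≈ 5841 m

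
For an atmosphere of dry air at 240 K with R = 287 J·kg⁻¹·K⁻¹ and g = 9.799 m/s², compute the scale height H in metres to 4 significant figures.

H ≈ 7029 m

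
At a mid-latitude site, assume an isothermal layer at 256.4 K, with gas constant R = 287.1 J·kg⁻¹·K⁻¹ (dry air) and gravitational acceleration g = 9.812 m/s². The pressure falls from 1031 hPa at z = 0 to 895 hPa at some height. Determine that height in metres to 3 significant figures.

Scale height: H = RT/g = 287.1 × 256.4 / 9.812 = 7502.3 m.
Invert the barometric formula: z = H ln(P₀/P).
P₀/P = 1031/895 = 1.1520; ln(1.1520) = 0.14150.
z = 7502.3 × 0.14150 = 1061.6 m.

z ≈ 1060 m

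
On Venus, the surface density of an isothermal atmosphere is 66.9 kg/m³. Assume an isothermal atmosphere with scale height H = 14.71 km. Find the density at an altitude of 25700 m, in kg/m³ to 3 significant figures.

In an isothermal atmosphere, density decays like pressure: ρ = ρ₀ exp(−z/H).
z/H = 25700/14710 = 1.7471; exp(−1.7471) = 0.17428.
ρ = 66.9 × 0.17428 = 11.659 kg/m³.

ρ ≈ 11.7 kg/m³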